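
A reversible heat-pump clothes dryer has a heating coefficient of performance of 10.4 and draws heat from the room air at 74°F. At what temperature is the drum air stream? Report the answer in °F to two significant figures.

130 °F

COP_HP = T_H/(T_H − T_C) rearranges to T_H = COP·T_C/(COP − 1).
With T_C = 296.48 K, T_H = 10.4 × 296.48/9.400 = 328.02 K.
Converting, 328.02 K = 130.77°F.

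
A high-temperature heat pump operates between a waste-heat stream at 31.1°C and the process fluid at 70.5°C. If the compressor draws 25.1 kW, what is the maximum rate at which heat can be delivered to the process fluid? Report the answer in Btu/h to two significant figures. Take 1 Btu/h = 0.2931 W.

In absolute terms T_C = 304.25 K and T_H = 343.65 K, so ΔT = 39.40 K.
COP_Carnot = T_H/ΔT = 343.65/39.40 = 8.722.
Q̇_max = COP_Carnot × Ẇ = 8.722 × 25.10 kW = 218.9 kW = 746900 Btu/h.

750000 Btu/h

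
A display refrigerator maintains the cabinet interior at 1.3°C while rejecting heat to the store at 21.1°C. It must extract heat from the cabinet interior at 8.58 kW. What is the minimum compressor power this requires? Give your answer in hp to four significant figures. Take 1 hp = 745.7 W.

In absolute terms T_C = 274.45 K and T_H = 294.25 K, so ΔT = 19.80 K.
COP_Carnot = T_C/ΔT = 274.45/19.80 = 13.86.
Ẇ_min = Q̇/COP_Carnot = 8.580/13.86 = 0.6190 kW = 0.8301 hp.

0.8301 hp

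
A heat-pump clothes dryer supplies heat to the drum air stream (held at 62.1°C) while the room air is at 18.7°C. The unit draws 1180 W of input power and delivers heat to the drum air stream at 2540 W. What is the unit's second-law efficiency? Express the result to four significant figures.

COP_actual = Q̇_H/Ẇ = 2540/1180 = 2.153.
In absolute terms T_C = 291.85 K and T_H = 335.25 K, so ΔT = 43.40 K.
COP_Carnot = T_H/ΔT = 335.25/43.40 = 7.725.
η_II = COP_actual/COP_Carnot = 2.153/7.725 = 0.2787.

0.2787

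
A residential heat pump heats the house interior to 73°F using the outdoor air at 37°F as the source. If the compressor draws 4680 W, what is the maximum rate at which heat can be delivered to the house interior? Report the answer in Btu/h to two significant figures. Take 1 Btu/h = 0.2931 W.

In absolute terms T_C = 275.93 K and T_H = 295.93 K, so ΔT = 20.00 K.
COP_Carnot = T_H/ΔT = 295.93/20.00 = 14.80.
Q̇_max = COP_Carnot × Ẇ = 14.80 × 4680 W = 69250 W = 236300 Btu/h.

240000 Btu/h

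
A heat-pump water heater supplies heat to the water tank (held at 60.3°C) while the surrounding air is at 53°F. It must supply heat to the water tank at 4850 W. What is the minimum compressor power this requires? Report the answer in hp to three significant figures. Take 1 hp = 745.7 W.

In absolute terms T_C = 284.82 K and T_H = 333.45 K, so ΔT = 48.63 K.
COP_Carnot = T_H/ΔT = 333.45/48.63 = 6.856.
Ẇ_min = Q̇/COP_Carnot = 4850/6.856 = 707.4 W = 0.9486 hp.

0.949 hp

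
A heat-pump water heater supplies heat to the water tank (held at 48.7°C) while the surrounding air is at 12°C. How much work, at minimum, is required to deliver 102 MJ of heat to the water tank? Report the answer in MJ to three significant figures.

In absolute terms T_C = 285.15 K and T_H = 321.85 K, so ΔT = 36.70 K.
The reversible limit is COP_HP = T_H/ΔT = 8.770, so W_min = Q_H/COP = Q_H·ΔT/T_H.
W_min = 102.0 × 36.70/321.85 = 11.63 MJ.

11.6 MJ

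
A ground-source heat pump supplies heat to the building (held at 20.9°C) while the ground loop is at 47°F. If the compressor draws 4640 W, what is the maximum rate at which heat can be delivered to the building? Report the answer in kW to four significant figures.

108.6 kW

In absolute terms T_C = 281.48 K and T_H = 294.05 K, so ΔT = 12.57 K.
COP_Carnot = T_H/ΔT = 294.05/12.57 = 23.40.
Q̇_max = COP_Carnot × Ẇ = 23.40 × 4640 W = 108600 W = 108.6 kW.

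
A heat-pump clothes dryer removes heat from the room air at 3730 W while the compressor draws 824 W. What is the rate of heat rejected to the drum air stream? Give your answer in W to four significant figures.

4554 W

For a cyclic device the first law requires Q̇_H = Q̇_C + Ẇ.
Q̇_H = Q̇_C + Ẇ = 4554 W.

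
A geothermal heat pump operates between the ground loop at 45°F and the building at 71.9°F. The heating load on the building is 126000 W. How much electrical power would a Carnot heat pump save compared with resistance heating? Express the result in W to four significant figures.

119600 W

In absolute terms T_C = 280.37 K and T_H = 295.32 K, so ΔT = 14.94 K.
COP_Carnot = T_H/ΔT = 295.32/14.94 = 19.76.
Resistance heating needs Ẇ_res = Q̇_H = 126000 W; the reversible heat pump needs only Ẇ_hp = Q̇_H/COP = 6376 W.
Saving = 126000 − 6376 = 119600 W.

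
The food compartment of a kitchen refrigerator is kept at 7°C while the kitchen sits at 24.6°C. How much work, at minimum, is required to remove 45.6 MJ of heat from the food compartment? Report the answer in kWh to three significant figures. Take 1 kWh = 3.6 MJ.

In absolute terms T_C = 280.15 K and T_H = 297.75 K, so ΔT = 17.60 K.
The reversible limit is COP_R = T_C/ΔT = 15.92, so W_min = Q_C/COP = Q_C·ΔT/T_C.
W_min = 45.60 × 17.60/280.15 = 2.865 MJ = 0.7958 kWh.

0.796 kWh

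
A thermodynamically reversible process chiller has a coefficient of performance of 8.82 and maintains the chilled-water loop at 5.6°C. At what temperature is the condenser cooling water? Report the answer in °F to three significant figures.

99.0 °F

COP_R = T_C/(T_H − T_C) gives T_H − T_C = T_C/COP.
With T_C = 278.75 K, T_H = 278.75 × (1 + 1/8.82) = 310.35 K.
Converting, 310.35 K = 98.97°F.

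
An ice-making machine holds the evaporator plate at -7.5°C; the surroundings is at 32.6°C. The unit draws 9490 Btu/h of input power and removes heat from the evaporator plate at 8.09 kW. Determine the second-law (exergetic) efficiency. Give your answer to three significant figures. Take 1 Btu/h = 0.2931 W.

Converting, Q̇_C = 8.090 kW = 27600 Btu/h, so COP_actual = Q̇_C/Ẇ = 27600/9490 = 2.908.
In absolute terms T_C = 265.65 K and T_H = 305.75 K, so ΔT = 40.10 K.
COP_Carnot = T_C/ΔT = 265.65/40.10 = 6.625.
η_II = COP_actual/COP_Carnot = 2.908/6.625 = 0.4390.

0.439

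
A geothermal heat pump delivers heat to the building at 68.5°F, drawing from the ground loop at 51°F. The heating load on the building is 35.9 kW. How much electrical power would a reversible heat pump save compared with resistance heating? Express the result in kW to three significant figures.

In absolute terms T_C = 283.71 K and T_H = 293.43 K, so ΔT = 9.722 K.
COP_Carnot = T_H/ΔT = 293.43/9.722 = 30.18.
Resistance heating needs Ẇ_res = Q̇_H = 35.90 kW; the reversible heat pump needs only Ẇ_hp = Q̇_H/COP = 1.189 kW.
Saving = 35.90 − 1.189 = 34.71 kW.

34.7 kW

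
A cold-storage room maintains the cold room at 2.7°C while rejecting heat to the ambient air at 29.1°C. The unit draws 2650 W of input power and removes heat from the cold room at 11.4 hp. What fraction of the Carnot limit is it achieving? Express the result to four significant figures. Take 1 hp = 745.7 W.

0.3070

Converting, Q̇_C = 11.40 hp = 8501 W, so COP_actual = Q̇_C/Ẇ = 8501/2650 = 3.208.
In absolute terms T_C = 275.85 K and T_H = 302.25 K, so ΔT = 26.40 K.
COP_Carnot = T_C/ΔT = 275.85/26.40 = 10.45.
η_II = COP_actual/COP_Carnot = 3.208/10.45 = 0.3070.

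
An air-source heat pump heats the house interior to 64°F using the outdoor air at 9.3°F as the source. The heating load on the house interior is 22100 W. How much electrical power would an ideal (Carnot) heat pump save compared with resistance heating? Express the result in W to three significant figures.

In absolute terms T_C = 260.54 K and T_H = 290.93 K, so ΔT = 30.39 K.
COP_Carnot = T_H/ΔT = 290.93/30.39 = 9.573.
Resistance heating needs Ẇ_res = Q̇_H = 22100 W; the reversible heat pump needs only Ẇ_hp = Q̇_H/COP = 2308 W.
Saving = 22100 − 2308 = 19790 W.

19800 W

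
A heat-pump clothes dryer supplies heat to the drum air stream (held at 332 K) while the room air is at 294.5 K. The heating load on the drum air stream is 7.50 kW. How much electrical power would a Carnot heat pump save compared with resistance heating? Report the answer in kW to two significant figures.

6.7 kW

The reservoir spacing is ΔT = 332 − 294.5 = 37.50 K.
COP_Carnot = T_H/ΔT = 332.00/37.50 = 8.853.
Resistance heating needs Ẇ_res = Q̇_H = 7.500 kW; the reversible heat pump needs only Ẇ_hp = Q̇_H/COP = 0.8471 kW.
Saving = 7.500 − 0.8471 = 6.653 kW.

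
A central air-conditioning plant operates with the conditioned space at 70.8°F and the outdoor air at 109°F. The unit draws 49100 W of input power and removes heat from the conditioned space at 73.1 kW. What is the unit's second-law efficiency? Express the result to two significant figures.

0.11

Converting, Q̇_C = 73.10 kW = 73100 W, so COP_actual = Q̇_C/Ẇ = 73100/49100 = 1.489.
In absolute terms T_C = 294.71 K and T_H = 315.93 K, so ΔT = 21.22 K.
COP_Carnot = T_C/ΔT = 294.71/21.22 = 13.89.
η_II = COP_actual/COP_Carnot = 1.489/13.89 = 0.1072.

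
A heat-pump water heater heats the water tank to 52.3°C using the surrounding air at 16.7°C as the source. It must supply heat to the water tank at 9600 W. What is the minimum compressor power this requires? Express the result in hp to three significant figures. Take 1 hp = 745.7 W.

In absolute terms T_C = 289.85 K and T_H = 325.45 K, so ΔT = 35.60 K.
COP_Carnot = T_H/ΔT = 325.45/35.60 = 9.142.
Ẇ_min = Q̇/COP_Carnot = 9600/9.142 = 1050 W = 1.408 hp.

1.41 hp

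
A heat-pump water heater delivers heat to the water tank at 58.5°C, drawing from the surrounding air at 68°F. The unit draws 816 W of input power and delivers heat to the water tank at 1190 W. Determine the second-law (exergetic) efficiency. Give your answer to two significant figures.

0.17

COP_actual = Q̇_H/Ẇ = 1190/816.0 = 1.458.
In absolute terms T_C = 293.15 K and T_H = 331.65 K, so ΔT = 38.50 K.
COP_Carnot = T_H/ΔT = 331.65/38.50 = 8.614.
η_II = COP_actual/COP_Carnot = 1.458/8.614 = 0.1693.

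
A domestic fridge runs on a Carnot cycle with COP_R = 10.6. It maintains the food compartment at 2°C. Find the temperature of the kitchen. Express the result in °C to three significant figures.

28.0 °C

COP_R = T_C/(T_H − T_C) gives T_H − T_C = T_C/COP.
With T_C = 275.15 K, T_H = 275.15 × (1 + 1/10.6) = 301.11 K.
Converting, 301.11 K = 27.96°C.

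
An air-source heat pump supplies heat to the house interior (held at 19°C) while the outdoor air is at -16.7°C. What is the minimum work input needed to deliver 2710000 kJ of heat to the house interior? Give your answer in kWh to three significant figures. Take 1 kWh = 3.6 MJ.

92.0 kWh

In absolute terms T_C = 256.45 K and T_H = 292.15 K, so ΔT = 35.70 K.
The reversible limit is COP_HP = T_H/ΔT = 8.183, so W_min = Q_H/COP = Q_H·ΔT/T_H.
W_min = 2710000 × 35.70/292.15 = 331200 kJ = 91.99 kWh.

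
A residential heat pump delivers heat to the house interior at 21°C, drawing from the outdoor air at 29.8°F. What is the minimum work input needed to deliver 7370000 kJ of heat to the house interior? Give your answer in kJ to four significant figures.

556800 kJ

In absolute terms T_C = 271.93 K and T_H = 294.15 K, so ΔT = 22.22 K.
The reversible limit is COP_HP = T_H/ΔT = 13.24, so W_min = Q_H/COP = Q_H·ΔT/T_H.
W_min = 7370000 × 22.22/294.15 = 556800 kJ.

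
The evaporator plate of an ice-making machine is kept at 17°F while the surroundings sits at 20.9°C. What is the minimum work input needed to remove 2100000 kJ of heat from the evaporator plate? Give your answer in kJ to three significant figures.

In absolute terms T_C = 264.82 K and T_H = 294.05 K, so ΔT = 29.23 K.
The reversible limit is COP_R = T_C/ΔT = 9.059, so W_min = Q_C/COP = Q_C·ΔT/T_C.
W_min = 2100000 × 29.23/264.82 = 231800 kJ.

232000 kJ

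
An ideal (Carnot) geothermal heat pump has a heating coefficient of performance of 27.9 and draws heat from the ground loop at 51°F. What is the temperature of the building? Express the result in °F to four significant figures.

69.98 °F

COP_HP = T_H/(T_H − T_C) rearranges to T_H = COP·T_C/(COP − 1).
With T_C = 283.71 K, T_H = 27.9 × 283.71/26.90 = 294.25 K.
Converting, 294.25 K = 69.98°F.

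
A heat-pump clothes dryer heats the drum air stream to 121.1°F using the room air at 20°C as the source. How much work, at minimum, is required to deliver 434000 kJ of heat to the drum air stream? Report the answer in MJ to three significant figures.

39.7 MJ

In absolute terms T_C = 293.15 K and T_H = 322.65 K, so ΔT = 29.50 K.
The reversible limit is COP_HP = T_H/ΔT = 10.94, so W_min = Q_H/COP = Q_H·ΔT/T_H.
W_min = 434000 × 29.50/322.65 = 39680 kJ = 39.68 MJ.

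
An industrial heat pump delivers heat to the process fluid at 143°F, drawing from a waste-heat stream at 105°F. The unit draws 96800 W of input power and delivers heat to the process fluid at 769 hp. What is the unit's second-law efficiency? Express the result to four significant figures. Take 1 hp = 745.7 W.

Converting, Q̇_H = 769.0 hp = 573400 W, so COP_actual = Q̇_H/Ẇ = 573400/96800 = 5.924.
In absolute terms T_C = 313.71 K and T_H = 334.82 K, so ΔT = 21.11 K.
COP_Carnot = T_H/ΔT = 334.82/21.11 = 15.86.
η_II = COP_actual/COP_Carnot = 5.924/15.86 = 0.3735.

0.3735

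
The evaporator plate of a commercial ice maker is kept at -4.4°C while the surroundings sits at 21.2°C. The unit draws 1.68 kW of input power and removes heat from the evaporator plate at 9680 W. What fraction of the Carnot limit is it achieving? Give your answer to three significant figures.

Converting, Q̇_C = 9680 W = 9.680 kW, so COP_actual = Q̇_C/Ẇ = 9.680/1.680 = 5.762.
In absolute terms T_C = 268.75 K and T_H = 294.35 K, so ΔT = 25.60 K.
COP_Carnot = T_C/ΔT = 268.75/25.60 = 10.50.
η_II = COP_actual/COP_Carnot = 5.762/10.50 = 0.5489.

0.549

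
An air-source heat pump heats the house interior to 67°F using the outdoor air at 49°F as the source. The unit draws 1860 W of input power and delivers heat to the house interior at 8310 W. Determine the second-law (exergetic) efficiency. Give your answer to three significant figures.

0.153

COP_actual = Q̇_H/Ẇ = 8310/1860 = 4.468.
In absolute terms T_C = 282.59 K and T_H = 292.59 K, so ΔT = 10.00 K.
COP_Carnot = T_H/ΔT = 292.59/10.00 = 29.26.
η_II = COP_actual/COP_Carnot = 4.468/29.26 = 0.1527.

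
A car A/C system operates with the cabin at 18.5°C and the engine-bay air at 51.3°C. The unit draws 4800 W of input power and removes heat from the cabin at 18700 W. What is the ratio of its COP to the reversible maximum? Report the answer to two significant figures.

0.44

COP_actual = Q̇_C/Ẇ = 18700/4800 = 3.896.
In absolute terms T_C = 291.65 K and T_H = 324.45 K, so ΔT = 32.80 K.
COP_Carnot = T_C/ΔT = 291.65/32.80 = 8.892.
η_II = COP_actual/COP_Carnot = 3.896/8.892 = 0.4381.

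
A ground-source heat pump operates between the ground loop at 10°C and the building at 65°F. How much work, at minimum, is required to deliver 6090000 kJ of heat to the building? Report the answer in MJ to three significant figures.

In absolute terms T_C = 283.15 K and T_H = 291.48 K, so ΔT = 8.333 K.
The reversible limit is COP_HP = T_H/ΔT = 34.98, so W_min = Q_H/COP = Q_H·ΔT/T_H.
W_min = 6090000 × 8.333/291.48 = 174100 kJ = 174.1 MJ.

174 MJ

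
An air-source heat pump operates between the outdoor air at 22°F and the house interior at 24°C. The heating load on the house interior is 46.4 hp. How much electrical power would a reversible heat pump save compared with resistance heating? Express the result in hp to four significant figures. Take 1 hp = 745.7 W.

In absolute terms T_C = 267.59 K and T_H = 297.15 K, so ΔT = 29.56 K.
COP_Carnot = T_H/ΔT = 297.15/29.56 = 10.05.
Resistance heating needs Ẇ_res = Q̇_H = 46.40 hp; the reversible heat pump needs only Ẇ_hp = Q̇_H/COP = 4.615 hp.
Saving = 46.40 − 4.615 = 41.78 hp.

41.78 hp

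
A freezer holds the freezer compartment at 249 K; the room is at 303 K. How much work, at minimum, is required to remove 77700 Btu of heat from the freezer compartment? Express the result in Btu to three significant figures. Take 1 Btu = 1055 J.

The reservoir spacing is ΔT = 303 − 249 = 54.00 K.
The reversible limit is COP_R = T_C/ΔT = 4.611, so W_min = Q_C/COP = Q_C·ΔT/T_C.
W_min = 77700 × 54.00/249.00 = 16850 Btu.

16900 Btu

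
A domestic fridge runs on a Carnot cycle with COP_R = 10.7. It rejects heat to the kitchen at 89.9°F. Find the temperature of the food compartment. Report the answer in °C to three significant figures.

For a Carnot refrigerator COP_R = T_C/(T_H − T_C), so T_C = COP·T_H/(1 + COP).
With T_H = 305.32 K, T_C = 10.7 × 305.32/11.70 = 279.22 K.
Converting, 279.22 K = 6.07°C.

6.07 °C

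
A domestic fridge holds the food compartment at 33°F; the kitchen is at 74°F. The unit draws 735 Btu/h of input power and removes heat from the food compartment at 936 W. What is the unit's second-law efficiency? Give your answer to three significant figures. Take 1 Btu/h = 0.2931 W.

Converting, Q̇_C = 936.0 W = 3193 Btu/h, so COP_actual = Q̇_C/Ẇ = 3193/735.0 = 4.345.
In absolute terms T_C = 273.71 K and T_H = 296.48 K, so ΔT = 22.78 K.
COP_Carnot = T_C/ΔT = 273.71/22.78 = 12.02.
η_II = COP_actual/COP_Carnot = 4.345/12.02 = 0.3616.

0.362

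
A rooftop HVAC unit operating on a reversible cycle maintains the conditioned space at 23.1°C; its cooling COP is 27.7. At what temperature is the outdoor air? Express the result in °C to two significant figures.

34 °C

COP_R = T_C/(T_H − T_C) gives T_H − T_C = T_C/COP.
With T_C = 296.25 K, T_H = 296.25 × (1 + 1/27.7) = 306.94 K.
Converting, 306.94 K = 33.79°C.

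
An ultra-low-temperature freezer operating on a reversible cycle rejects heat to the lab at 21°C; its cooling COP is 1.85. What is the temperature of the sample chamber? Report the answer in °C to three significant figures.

-82.2 °C

For a Carnot refrigerator COP_R = T_C/(T_H − T_C), so T_C = COP·T_H/(1 + COP).
With T_H = 294.15 K, T_C = 1.85 × 294.15/2.850 = 190.94 K.
Converting, 190.94 K = -82.21°C.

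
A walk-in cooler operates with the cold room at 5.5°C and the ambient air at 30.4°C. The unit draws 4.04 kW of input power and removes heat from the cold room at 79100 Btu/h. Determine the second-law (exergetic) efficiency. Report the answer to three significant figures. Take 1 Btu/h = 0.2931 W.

Converting, Q̇_C = 79100 Btu/h = 23.18 kW, so COP_actual = Q̇_C/Ẇ = 23.18/4.040 = 5.739.
In absolute terms T_C = 278.65 K and T_H = 303.55 K, so ΔT = 24.90 K.
COP_Carnot = T_C/ΔT = 278.65/24.90 = 11.19.
η_II = COP_actual/COP_Carnot = 5.739/11.19 = 0.5128.

0.513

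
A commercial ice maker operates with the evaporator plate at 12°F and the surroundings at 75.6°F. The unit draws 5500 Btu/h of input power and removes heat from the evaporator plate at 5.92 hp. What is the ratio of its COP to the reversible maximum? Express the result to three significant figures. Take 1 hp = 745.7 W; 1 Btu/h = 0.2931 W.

Converting, Q̇_C = 5.920 hp = 15060 Btu/h, so COP_actual = Q̇_C/Ẇ = 15060/5500 = 2.738.
In absolute terms T_C = 262.04 K and T_H = 297.37 K, so ΔT = 35.33 K.
COP_Carnot = T_C/ΔT = 262.04/35.33 = 7.416.
η_II = COP_actual/COP_Carnot = 2.738/7.416 = 0.3693.

0.369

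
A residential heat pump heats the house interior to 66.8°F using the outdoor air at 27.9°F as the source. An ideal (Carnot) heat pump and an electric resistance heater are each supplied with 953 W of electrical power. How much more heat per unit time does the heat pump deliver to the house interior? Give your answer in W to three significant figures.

11900 W

In absolute terms T_C = 270.87 K and T_H = 292.48 K, so ΔT = 21.61 K.
COP_Carnot = T_H/ΔT = 292.48/21.61 = 13.53.
The heat pump delivers Q̇_H = COP × Ẇ = 12900 W; the resistance heater delivers Ẇ = 953.0 W.
Extra = (COP − 1)·Ẇ = 11940 W.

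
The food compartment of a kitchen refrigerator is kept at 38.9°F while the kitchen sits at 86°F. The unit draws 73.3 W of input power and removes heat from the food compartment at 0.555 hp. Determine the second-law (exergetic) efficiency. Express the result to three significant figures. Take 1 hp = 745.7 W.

Converting, Q̇_C = 0.5550 hp = 413.9 W, so COP_actual = Q̇_C/Ẇ = 413.9/73.30 = 5.646.
In absolute terms T_C = 276.98 K and T_H = 303.15 K, so ΔT = 26.17 K.
COP_Carnot = T_C/ΔT = 276.98/26.17 = 10.59.
η_II = COP_actual/COP_Carnot = 5.646/10.59 = 0.5334.

0.533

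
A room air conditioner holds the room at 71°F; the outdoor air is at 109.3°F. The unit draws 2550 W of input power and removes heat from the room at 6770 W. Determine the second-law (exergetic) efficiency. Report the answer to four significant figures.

0.1916

COP_actual = Q̇_C/Ẇ = 6770/2550 = 2.655.
In absolute terms T_C = 294.82 K and T_H = 316.09 K, so ΔT = 21.28 K.
COP_Carnot = T_C/ΔT = 294.82/21.28 = 13.86.
η_II = COP_actual/COP_Carnot = 2.655/13.86 = 0.1916.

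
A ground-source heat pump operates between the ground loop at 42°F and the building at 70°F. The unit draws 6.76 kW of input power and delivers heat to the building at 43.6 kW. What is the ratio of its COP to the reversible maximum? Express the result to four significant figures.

COP_actual = Q̇_H/Ẇ = 43.60/6.760 = 6.450.
In absolute terms T_C = 278.71 K and T_H = 294.26 K, so ΔT = 15.56 K.
COP_Carnot = T_H/ΔT = 294.26/15.56 = 18.92.
η_II = COP_actual/COP_Carnot = 6.450/18.92 = 0.3410.

0.3410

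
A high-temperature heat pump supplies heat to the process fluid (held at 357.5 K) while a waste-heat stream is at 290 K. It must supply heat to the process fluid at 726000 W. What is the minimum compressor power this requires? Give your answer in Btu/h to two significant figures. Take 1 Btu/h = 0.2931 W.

470000 Btu/h

The reservoir spacing is ΔT = 357.5 − 290 = 67.50 K.
COP_Carnot = T_H/ΔT = 357.50/67.50 = 5.296.
Ẇ_min = Q̇/COP_Carnot = 726000/5.296 = 137100 W = 467700 Btu/h.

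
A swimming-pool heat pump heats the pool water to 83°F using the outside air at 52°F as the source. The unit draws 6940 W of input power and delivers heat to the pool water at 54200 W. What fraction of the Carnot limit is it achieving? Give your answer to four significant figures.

0.4461

COP_actual = Q̇_H/Ẇ = 54200/6940 = 7.810.
In absolute terms T_C = 284.26 K and T_H = 301.48 K, so ΔT = 17.22 K.
COP_Carnot = T_H/ΔT = 301.48/17.22 = 17.51.
η_II = COP_actual/COP_Carnot = 7.810/17.51 = 0.4461.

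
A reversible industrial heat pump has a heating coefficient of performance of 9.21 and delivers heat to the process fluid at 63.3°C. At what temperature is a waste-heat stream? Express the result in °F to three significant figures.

80.2 °F

COP_HP = T_H/(T_H − T_C) gives T_H − T_C = T_H/COP.
With T_H = 336.45 K, T_C = 336.45 × (1 − 1/9.21) = 299.92 K.
Converting, 299.92 K = 80.18°F.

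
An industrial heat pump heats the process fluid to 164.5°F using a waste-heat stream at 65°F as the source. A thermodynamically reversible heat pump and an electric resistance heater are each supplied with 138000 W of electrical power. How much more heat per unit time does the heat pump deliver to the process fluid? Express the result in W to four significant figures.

727700 W

In absolute terms T_C = 291.48 K and T_H = 346.76 K, so ΔT = 55.28 K.
COP_Carnot = T_H/ΔT = 346.76/55.28 = 6.273.
The heat pump delivers Q̇_H = COP × Ẇ = 865700 W; the resistance heater delivers Ẇ = 138000 W.
Extra = (COP − 1)·Ẇ = 727700 W.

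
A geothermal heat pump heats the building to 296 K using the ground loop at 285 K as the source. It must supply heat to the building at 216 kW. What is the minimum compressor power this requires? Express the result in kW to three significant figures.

8.03 kW

The reservoir spacing is ΔT = 296 − 285 = 11.00 K.
COP_Carnot = T_H/ΔT = 296.00/11.00 = 26.91.
Ẇ_min = Q̇/COP_Carnot = 216.0/26.91 = 8.027 kW.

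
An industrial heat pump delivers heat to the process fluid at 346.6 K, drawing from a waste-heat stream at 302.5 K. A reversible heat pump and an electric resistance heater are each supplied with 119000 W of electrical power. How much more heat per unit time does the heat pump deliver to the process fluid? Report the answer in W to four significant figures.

816300 W

The reservoir spacing is ΔT = 346.6 − 302.5 = 44.10 K.
COP_Carnot = T_H/ΔT = 346.60/44.10 = 7.859.
The heat pump delivers Q̇_H = COP × Ẇ = 935300 W; the resistance heater delivers Ẇ = 119000 W.
Extra = (COP − 1)·Ẇ = 816300 W.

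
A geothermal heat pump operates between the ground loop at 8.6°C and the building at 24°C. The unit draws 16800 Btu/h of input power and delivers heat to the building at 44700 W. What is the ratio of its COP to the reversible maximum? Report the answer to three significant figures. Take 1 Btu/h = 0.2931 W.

0.470

Converting, Q̇_H = 44700 W = 152500 Btu/h, so COP_actual = Q̇_H/Ẇ = 152500/16800 = 9.078.
In absolute terms T_C = 281.75 K and T_H = 297.15 K, so ΔT = 15.40 K.
COP_Carnot = T_H/ΔT = 297.15/15.40 = 19.30.
η_II = COP_actual/COP_Carnot = 9.078/19.30 = 0.4705.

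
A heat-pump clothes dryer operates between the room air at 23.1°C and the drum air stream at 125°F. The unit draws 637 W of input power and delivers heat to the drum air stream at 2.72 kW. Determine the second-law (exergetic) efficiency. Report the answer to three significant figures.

0.376

Converting, Q̇_H = 2.720 kW = 2720 W, so COP_actual = Q̇_H/Ẇ = 2720/637.0 = 4.270.
In absolute terms T_C = 296.25 K and T_H = 324.82 K, so ΔT = 28.57 K.
COP_Carnot = T_H/ΔT = 324.82/28.57 = 11.37.
η_II = COP_actual/COP_Carnot = 4.270/11.37 = 0.3755.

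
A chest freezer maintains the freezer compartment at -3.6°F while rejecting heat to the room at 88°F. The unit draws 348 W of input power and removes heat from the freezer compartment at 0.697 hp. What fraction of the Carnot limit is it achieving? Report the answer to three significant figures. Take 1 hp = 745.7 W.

Converting, Q̇_C = 0.6970 hp = 519.8 W, so COP_actual = Q̇_C/Ẇ = 519.8/348.0 = 1.494.
In absolute terms T_C = 253.37 K and T_H = 304.26 K, so ΔT = 50.89 K.
COP_Carnot = T_C/ΔT = 253.37/50.89 = 4.979.
η_II = COP_actual/COP_Carnot = 1.494/4.979 = 0.3000.

0.300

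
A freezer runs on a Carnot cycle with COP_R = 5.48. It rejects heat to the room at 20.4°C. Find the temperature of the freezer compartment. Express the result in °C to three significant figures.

-24.9 °C

For a Carnot refrigerator COP_R = T_C/(T_H − T_C), so T_C = COP·T_H/(1 + COP).
With T_H = 293.55 K, T_C = 5.48 × 293.55/6.480 = 248.25 K.
Converting, 248.25 K = -24.90°C.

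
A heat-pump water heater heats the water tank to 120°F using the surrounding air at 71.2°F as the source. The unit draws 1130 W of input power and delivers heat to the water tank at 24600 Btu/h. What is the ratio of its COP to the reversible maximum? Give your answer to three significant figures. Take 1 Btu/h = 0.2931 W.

Converting, Q̇_H = 24600 Btu/h = 7210 W, so COP_actual = Q̇_H/Ẇ = 7210/1130 = 6.381.
In absolute terms T_C = 294.93 K and T_H = 322.04 K, so ΔT = 27.11 K.
COP_Carnot = T_H/ΔT = 322.04/27.11 = 11.88.
η_II = COP_actual/COP_Carnot = 6.381/11.88 = 0.5372.

0.537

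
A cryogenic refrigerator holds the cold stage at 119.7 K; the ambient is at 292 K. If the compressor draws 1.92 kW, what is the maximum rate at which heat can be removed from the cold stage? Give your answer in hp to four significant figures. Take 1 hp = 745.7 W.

1.789 hp

The reservoir spacing is ΔT = 292 − 119.7 = 172.3 K.
COP_Carnot = T_C/ΔT = 119.70/172.3 = 0.6947.
Q̇_max = COP_Carnot × Ẇ = 0.6947 × 1.920 kW = 1.334 kW = 1.789 hp.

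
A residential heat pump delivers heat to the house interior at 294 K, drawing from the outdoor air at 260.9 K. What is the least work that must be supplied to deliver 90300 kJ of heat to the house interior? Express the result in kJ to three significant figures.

10200 kJ

The reservoir spacing is ΔT = 294 − 260.9 = 33.10 K.
The reversible limit is COP_HP = T_H/ΔT = 8.882, so W_min = Q_H/COP = Q_H·ΔT/T_H.
W_min = 90300 × 33.10/294.00 = 10170 kJ.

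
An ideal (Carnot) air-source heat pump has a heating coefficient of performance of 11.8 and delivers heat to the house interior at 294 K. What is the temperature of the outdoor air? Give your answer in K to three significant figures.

COP_HP = T_H/(T_H − T_C) gives T_H − T_C = T_H/COP.
With T_H = 294.00 K, T_C = 294.00 × (1 − 1/11.8) = 269.08 K.

269 K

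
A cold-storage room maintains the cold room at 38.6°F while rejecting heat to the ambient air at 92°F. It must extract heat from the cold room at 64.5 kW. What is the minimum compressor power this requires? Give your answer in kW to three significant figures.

In absolute terms T_C = 276.82 K and T_H = 306.48 K, so ΔT = 29.67 K.
COP_Carnot = T_C/ΔT = 276.82/29.67 = 9.331.
Ẇ_min = Q̇/COP_Carnot = 64.50/9.331 = 6.913 kW.

6.91 kW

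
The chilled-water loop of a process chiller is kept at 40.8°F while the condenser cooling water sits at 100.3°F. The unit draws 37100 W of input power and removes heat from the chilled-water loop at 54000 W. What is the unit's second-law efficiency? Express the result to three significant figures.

0.173

COP_actual = Q̇_C/Ẇ = 54000/37100 = 1.456.
In absolute terms T_C = 278.04 K and T_H = 311.09 K, so ΔT = 33.06 K.
COP_Carnot = T_C/ΔT = 278.04/33.06 = 8.411.
η_II = COP_actual/COP_Carnot = 1.456/8.411 = 0.1730.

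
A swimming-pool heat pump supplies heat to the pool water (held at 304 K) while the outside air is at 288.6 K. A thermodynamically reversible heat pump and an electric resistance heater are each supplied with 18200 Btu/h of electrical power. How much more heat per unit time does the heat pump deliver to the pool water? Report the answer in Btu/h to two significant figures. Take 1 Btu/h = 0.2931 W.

340000 Btu/h

The reservoir spacing is ΔT = 304 − 288.6 = 15.40 K.
COP_Carnot = T_H/ΔT = 304.00/15.40 = 19.74.
The heat pump delivers Q̇_H = COP × Ẇ = 359300 Btu/h; the resistance heater delivers Ẇ = 18200 Btu/h.
Extra = (COP − 1)·Ẇ = 341100 Btu/h.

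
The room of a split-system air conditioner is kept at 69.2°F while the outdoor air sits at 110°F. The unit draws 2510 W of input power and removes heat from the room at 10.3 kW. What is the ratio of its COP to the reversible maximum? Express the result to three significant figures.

0.317

Converting, Q̇_C = 10.30 kW = 10300 W, so COP_actual = Q̇_C/Ẇ = 10300/2510 = 4.104.
In absolute terms T_C = 293.82 K and T_H = 316.48 K, so ΔT = 22.67 K.
COP_Carnot = T_C/ΔT = 293.82/22.67 = 12.96.
η_II = COP_actual/COP_Carnot = 4.104/12.96 = 0.3166.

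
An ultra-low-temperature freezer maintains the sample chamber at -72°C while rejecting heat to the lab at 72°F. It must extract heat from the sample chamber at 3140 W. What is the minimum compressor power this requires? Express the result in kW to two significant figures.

In absolute terms T_C = 201.15 K and T_H = 295.37 K, so ΔT = 94.22 K.
COP_Carnot = T_C/ΔT = 201.15/94.22 = 2.135.
Ẇ_min = Q̇/COP_Carnot = 3140/2.135 = 1471 W = 1.471 kW.

1.5 kW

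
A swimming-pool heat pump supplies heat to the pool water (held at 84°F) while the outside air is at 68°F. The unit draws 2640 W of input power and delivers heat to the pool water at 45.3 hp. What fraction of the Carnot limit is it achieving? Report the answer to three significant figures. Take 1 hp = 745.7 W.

0.377

Converting, Q̇_H = 45.30 hp = 33780 W, so COP_actual = Q̇_H/Ẇ = 33780/2640 = 12.80.
In absolute terms T_C = 293.15 K and T_H = 302.04 K, so ΔT = 8.889 K.
COP_Carnot = T_H/ΔT = 302.04/8.889 = 33.98.
η_II = COP_actual/COP_Carnot = 12.80/33.98 = 0.3766.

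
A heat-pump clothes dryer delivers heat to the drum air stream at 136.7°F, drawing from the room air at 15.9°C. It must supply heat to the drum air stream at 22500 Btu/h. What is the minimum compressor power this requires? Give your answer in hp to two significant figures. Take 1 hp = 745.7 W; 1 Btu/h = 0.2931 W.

1.1 hp

In absolute terms T_C = 289.05 K and T_H = 331.32 K, so ΔT = 42.27 K.
COP_Carnot = T_H/ΔT = 331.32/42.27 = 7.839.
Ẇ_min = Q̇/COP_Carnot = 22500/7.839 = 2870 Btu/h = 1.128 hp.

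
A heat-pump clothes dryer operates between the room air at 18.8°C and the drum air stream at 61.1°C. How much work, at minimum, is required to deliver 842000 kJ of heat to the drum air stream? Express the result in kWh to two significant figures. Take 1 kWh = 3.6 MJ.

In absolute terms T_C = 291.95 K and T_H = 334.25 K, so ΔT = 42.30 K.
The reversible limit is COP_HP = T_H/ΔT = 7.902, so W_min = Q_H/COP = Q_H·ΔT/T_H.
W_min = 842000 × 42.30/334.25 = 106600 kJ = 29.60 kWh.

30 kWh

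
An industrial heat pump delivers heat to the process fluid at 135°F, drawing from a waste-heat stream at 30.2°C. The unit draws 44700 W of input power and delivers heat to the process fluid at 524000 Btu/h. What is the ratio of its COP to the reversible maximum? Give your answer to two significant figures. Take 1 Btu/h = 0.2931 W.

0.28

Converting, Q̇_H = 524000 Btu/h = 153600 W, so COP_actual = Q̇_H/Ẇ = 153600/44700 = 3.436.
In absolute terms T_C = 303.35 K and T_H = 330.37 K, so ΔT = 27.02 K.
COP_Carnot = T_H/ΔT = 330.37/27.02 = 12.23.
η_II = COP_actual/COP_Carnot = 3.436/12.23 = 0.2810.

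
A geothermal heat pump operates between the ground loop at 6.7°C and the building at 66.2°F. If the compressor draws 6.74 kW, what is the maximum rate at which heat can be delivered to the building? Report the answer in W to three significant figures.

160000 W

In absolute terms T_C = 279.85 K and T_H = 292.15 K, so ΔT = 12.30 K.
COP_Carnot = T_H/ΔT = 292.15/12.30 = 23.75.
Q̇_max = COP_Carnot × Ẇ = 23.75 × 6.740 kW = 160.1 kW = 160100 W.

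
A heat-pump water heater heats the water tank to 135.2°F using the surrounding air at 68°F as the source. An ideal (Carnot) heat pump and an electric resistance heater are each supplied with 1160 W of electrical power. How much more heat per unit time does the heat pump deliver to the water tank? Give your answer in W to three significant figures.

In absolute terms T_C = 293.15 K and T_H = 330.48 K, so ΔT = 37.33 K.
COP_Carnot = T_H/ΔT = 330.48/37.33 = 8.852.
The heat pump delivers Q̇_H = COP × Ẇ = 10270 W; the resistance heater delivers Ẇ = 1160 W.
Extra = (COP − 1)·Ẇ = 9109 W.

9110 W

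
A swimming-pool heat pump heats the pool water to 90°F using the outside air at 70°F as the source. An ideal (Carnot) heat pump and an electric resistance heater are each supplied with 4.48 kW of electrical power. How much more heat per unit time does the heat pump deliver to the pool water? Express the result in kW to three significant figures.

119 kW

In absolute terms T_C = 294.26 K and T_H = 305.37 K, so ΔT = 11.11 K.
COP_Carnot = T_H/ΔT = 305.37/11.11 = 27.48.
The heat pump delivers Q̇_H = COP × Ẇ = 123.1 kW; the resistance heater delivers Ẇ = 4.480 kW.
Extra = (COP − 1)·Ẇ = 118.6 kW.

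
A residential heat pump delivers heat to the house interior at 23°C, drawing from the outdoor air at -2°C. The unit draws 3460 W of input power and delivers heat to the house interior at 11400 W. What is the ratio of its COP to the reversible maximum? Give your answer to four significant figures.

COP_actual = Q̇_H/Ẇ = 11400/3460 = 3.295.
In absolute terms T_C = 271.15 K and T_H = 296.15 K, so ΔT = 25.00 K.
COP_Carnot = T_H/ΔT = 296.15/25.00 = 11.85.
η_II = COP_actual/COP_Carnot = 3.295/11.85 = 0.2781.

0.2781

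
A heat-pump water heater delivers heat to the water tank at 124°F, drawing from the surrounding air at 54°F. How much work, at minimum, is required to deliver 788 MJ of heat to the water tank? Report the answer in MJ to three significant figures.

In absolute terms T_C = 285.37 K and T_H = 324.26 K, so ΔT = 38.89 K.
The reversible limit is COP_HP = T_H/ΔT = 8.338, so W_min = Q_H/COP = Q_H·ΔT/T_H.
W_min = 788.0 × 38.89/324.26 = 94.51 MJ.

94.5 MJ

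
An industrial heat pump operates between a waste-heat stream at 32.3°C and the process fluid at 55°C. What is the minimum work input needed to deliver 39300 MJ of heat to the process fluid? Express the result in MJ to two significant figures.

2700 MJ

In absolute terms T_C = 305.45 K and T_H = 328.15 K, so ΔT = 22.70 K.
The reversible limit is COP_HP = T_H/ΔT = 14.46, so W_min = Q_H/COP = Q_H·ΔT/T_H.
W_min = 39300 × 22.70/328.15 = 2719 MJ.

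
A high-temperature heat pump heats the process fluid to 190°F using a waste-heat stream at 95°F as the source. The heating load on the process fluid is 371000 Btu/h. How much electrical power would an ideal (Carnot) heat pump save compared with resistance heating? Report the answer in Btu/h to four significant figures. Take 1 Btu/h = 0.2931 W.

In absolute terms T_C = 308.15 K and T_H = 360.93 K, so ΔT = 52.78 K.
COP_Carnot = T_H/ΔT = 360.93/52.78 = 6.839.
Resistance heating needs Ẇ_res = Q̇_H = 371000 Btu/h; the reversible heat pump needs only Ẇ_hp = Q̇_H/COP = 54250 Btu/h.
Saving = 371000 − 54250 = 316700 Btu/h.

316700 Btu/h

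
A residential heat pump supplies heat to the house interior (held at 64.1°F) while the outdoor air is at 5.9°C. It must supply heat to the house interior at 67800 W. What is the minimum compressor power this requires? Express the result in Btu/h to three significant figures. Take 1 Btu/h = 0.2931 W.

9490 Btu/h

In absolute terms T_C = 279.05 K and T_H = 290.98 K, so ΔT = 11.93 K.
COP_Carnot = T_H/ΔT = 290.98/11.93 = 24.38.
Ẇ_min = Q̇/COP_Carnot = 67800/24.38 = 2781 W = 9487 Btu/h.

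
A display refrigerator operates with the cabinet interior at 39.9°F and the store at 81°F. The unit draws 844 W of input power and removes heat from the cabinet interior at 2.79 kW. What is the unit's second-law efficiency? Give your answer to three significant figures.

Converting, Q̇_C = 2.790 kW = 2790 W, so COP_actual = Q̇_C/Ẇ = 2790/844.0 = 3.306.
In absolute terms T_C = 277.54 K and T_H = 300.37 K, so ΔT = 22.83 K.
COP_Carnot = T_C/ΔT = 277.54/22.83 = 12.15.
η_II = COP_actual/COP_Carnot = 3.306/12.15 = 0.2720.

0.272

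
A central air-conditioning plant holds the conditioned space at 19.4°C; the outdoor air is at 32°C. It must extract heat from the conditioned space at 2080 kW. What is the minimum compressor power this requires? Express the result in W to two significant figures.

90000 W

In absolute terms T_C = 292.55 K and T_H = 305.15 K, so ΔT = 12.60 K.
COP_Carnot = T_C/ΔT = 292.55/12.60 = 23.22.
Ẇ_min = Q̇/COP_Carnot = 2080/23.22 = 89.58 kW = 89580 W.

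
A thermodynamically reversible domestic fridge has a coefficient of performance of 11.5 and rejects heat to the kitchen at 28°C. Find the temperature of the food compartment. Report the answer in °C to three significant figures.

3.91 °C

For a Carnot refrigerator COP_R = T_C/(T_H − T_C), so T_C = COP·T_H/(1 + COP).
With T_H = 301.15 K, T_C = 11.5 × 301.15/12.50 = 277.06 K.
Converting, 277.06 K = 3.91°C.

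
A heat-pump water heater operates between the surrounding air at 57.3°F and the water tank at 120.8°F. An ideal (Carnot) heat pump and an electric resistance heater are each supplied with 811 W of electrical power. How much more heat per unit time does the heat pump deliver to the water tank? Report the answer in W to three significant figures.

In absolute terms T_C = 287.21 K and T_H = 322.48 K, so ΔT = 35.28 K.
COP_Carnot = T_H/ΔT = 322.48/35.28 = 9.141.
The heat pump delivers Q̇_H = COP × Ẇ = 7414 W; the resistance heater delivers Ẇ = 811.0 W.
Extra = (COP − 1)·Ẇ = 6603 W.

6600 W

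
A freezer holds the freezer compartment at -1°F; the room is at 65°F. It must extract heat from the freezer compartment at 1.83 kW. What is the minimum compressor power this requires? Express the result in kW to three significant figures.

0.263 kW

In absolute terms T_C = 254.82 K and T_H = 291.48 K, so ΔT = 36.67 K.
COP_Carnot = T_C/ΔT = 254.82/36.67 = 6.950.
Ẇ_min = Q̇/COP_Carnot = 1.830/6.950 = 0.2633 kW.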